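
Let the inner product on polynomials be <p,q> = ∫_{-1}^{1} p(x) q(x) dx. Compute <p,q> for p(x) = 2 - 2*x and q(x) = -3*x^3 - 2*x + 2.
<p,q> = 196/15

Expand the product: p(x)·q(x) = 6*x^4 - 6*x^3 + 4*x^2 - 8*x + 4.
∫_{-1}^{1} of each monomial x^k gives [2/(k+1) if k even, 0 if k odd]. Integrating term-by-term (or equivalently evaluating the antiderivative F(x) = 6*x^5/5 - 3*x^4/2 + 4*x^3/3 - 4*x^2 + 4*x at the endpoints):
  F(1) − F(−1) = 31/30 − (-361/30) = 196/15.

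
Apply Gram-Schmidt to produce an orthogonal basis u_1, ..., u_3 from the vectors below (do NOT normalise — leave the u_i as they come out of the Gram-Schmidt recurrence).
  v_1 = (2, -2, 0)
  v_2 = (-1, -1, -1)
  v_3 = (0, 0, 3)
Orthogonal basis:
  u_1 = (2, -2, 0)
  u_2 = (-1, -1, -1)
  u_3 = (-1, -1, 2)

Apply the Gram-Schmidt recurrence
  u_1 = v_1
  u_i = v_i − Σ_{j<i} ((v_i · u_j) / (u_j · u_j)) · u_j.

Step by step this gives:
  u_1 = (2, -2, 0)
  u_2 = (-1, -1, -1)
  u_3 = (-1, -1, 2)

Orthogonality check:
  u_2 · u_1 = 0 (should be 0)
  u_3 · u_1 = 0 (should be 0)
  u_3 · u_2 = 0 (should be 0)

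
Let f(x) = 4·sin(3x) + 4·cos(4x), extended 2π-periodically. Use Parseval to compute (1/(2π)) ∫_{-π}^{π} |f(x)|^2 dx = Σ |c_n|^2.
Σ |c_n|^2 = 16

Expand |f|^2 and use orthogonality of {sin(nx), cos(mx)} on [-π, π]:
  ∫_{-π}^{π} sin(nx)^2 dx = π, ∫ cos(mx)^2 dx = π, and cross terms integrate to 0.
So ∫_{-π}^{π} f(x)^2 dx = 4^2 · π + 4^2 · π = (16 + 16)π.
Divide by 2π: (16 + 16)/2 = 16.
By Parseval, this equals Σ |c_n|^2.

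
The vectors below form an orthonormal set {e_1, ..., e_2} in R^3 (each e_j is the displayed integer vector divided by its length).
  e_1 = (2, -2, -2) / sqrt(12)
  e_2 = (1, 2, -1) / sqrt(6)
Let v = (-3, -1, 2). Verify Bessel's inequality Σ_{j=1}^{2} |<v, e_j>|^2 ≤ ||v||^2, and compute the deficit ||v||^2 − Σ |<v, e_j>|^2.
Σ |<v, e_j>|^2 = 27/2; ||v||^2 = 14; deficit = 1/2

Write each e_j = u_j / sqrt(<u_j, u_j>) where u_j is the displayed integer vector. Then <v, e_j> = <v, u_j> / sqrt(<u_j, u_j>), so |<v, e_j>|^2 = <v, u_j>^2 / <u_j, u_j>.
Coefficients: <v, e_1> = -8/sqrt(12), <v, e_2> = -7/sqrt(6).
Square and sum: Σ |<v, e_j>|^2 = 27/2.
Compute ||v||^2 = v·v = 14.
Deficit = 14 − 27/2 = 1/2 ≥ 0, confirming Bessel's inequality. (The deficit equals ||v − Σ <v,e_j> e_j||^2, the squared distance from v to span{e_j}.)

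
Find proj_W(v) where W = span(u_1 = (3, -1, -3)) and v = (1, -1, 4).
proj_W(v) = (-24/19, 8/19, 24/19)

Set up U = [u_1 | ... | u_1] ∈ R^(3×1). The projector onto W = col(U) is P = U (U^T U)^(-1) U^T.
Compute U^T U =
  [19],
and U^T v = (-8).
Solve U^T U · c = U^T v for the coefficients: c = (-8/19). The projection is proj_W(v) = U c.
Check: (v - proj_W(v)) · u_1 = 0  (should be 0).
Result: proj_W(v) = (-24/19, 8/19, 24/19).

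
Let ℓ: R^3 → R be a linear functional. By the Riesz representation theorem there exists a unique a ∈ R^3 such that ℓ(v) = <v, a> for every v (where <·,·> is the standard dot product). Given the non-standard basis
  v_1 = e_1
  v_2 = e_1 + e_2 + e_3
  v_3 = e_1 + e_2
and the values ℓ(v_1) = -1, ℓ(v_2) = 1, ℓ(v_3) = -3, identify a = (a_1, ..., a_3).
a = (-1, -2, 4)

Write a = (a_1, ..., a_3) in the standard basis. For each basis vector v_i, ℓ(v_i) = <v_i, a> is a linear equation in the a_j's. Collect the n equations into a matrix system V a = ℓ, where row i of V is v_i (expressed in the standard basis). Since V is invertible (lower-triangular with 1s on the diagonal, up to permutation), solve by back-substitution:
  V =
[[1, 0, 0],
 [1, 1, 1],
 [1, 1, 0]]
  V a = (-1, 1, -3)
Solving gives a = (-1, -2, 4).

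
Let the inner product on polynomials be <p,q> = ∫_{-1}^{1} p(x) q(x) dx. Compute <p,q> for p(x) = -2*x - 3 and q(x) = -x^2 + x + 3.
<p,q> = -52/3

Expand the product: p(x)·q(x) = 2*x^3 + x^2 - 9*x - 9.
∫_{-1}^{1} of each monomial x^k gives [2/(k+1) if k even, 0 if k odd]. Integrating term-by-term (or equivalently evaluating the antiderivative F(x) = x^4/2 + x^3/3 - 9*x^2/2 - 9*x at the endpoints):
  F(1) − F(−1) = -38/3 − (14/3) = -52/3.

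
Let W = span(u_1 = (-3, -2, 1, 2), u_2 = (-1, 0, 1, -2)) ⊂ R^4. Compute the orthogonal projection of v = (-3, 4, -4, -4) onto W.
proj_W(v) = (2/3, 11/9, 5/9, -32/9)

Set up U = [u_1 | ... | u_2] ∈ R^(4×2). The projector onto W = col(U) is P = U (U^T U)^(-1) U^T.
Compute U^T U =
  [18, 0]
  [0, 6],
and U^T v = (-11, 7).
Solve U^T U · c = U^T v for the coefficients: c = (-11/18, 7/6). The projection is proj_W(v) = U c.
Check: (v - proj_W(v)) · u_1 = 0  (should be 0).
Check: (v - proj_W(v)) · u_2 = 0  (should be 0).
Result: proj_W(v) = (2/3, 11/9, 5/9, -32/9).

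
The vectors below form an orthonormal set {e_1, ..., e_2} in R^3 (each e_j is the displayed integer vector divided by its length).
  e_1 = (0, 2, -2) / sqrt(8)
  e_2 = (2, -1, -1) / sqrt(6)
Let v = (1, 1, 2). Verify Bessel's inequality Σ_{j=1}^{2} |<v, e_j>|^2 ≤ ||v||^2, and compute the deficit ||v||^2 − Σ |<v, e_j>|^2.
Σ |<v, e_j>|^2 = 2/3; ||v||^2 = 6; deficit = 16/3

Write each e_j = u_j / sqrt(<u_j, u_j>) where u_j is the displayed integer vector. Then <v, e_j> = <v, u_j> / sqrt(<u_j, u_j>), so |<v, e_j>|^2 = <v, u_j>^2 / <u_j, u_j>.
Coefficients: <v, e_1> = -2/sqrt(8), <v, e_2> = -1/sqrt(6).
Square and sum: Σ |<v, e_j>|^2 = 2/3.
Compute ||v||^2 = v·v = 6.
Deficit = 6 − 2/3 = 16/3 ≥ 0, confirming Bessel's inequality. (The deficit equals ||v − Σ <v,e_j> e_j||^2, the squared distance from v to span{e_j}.)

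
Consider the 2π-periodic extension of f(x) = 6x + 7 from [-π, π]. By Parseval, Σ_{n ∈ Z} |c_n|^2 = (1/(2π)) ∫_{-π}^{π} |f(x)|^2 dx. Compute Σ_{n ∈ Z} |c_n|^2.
Σ |c_n|^2 = 12π^2 + 49

Expand and integrate term by term over [-π, π]:
  ∫ (6x)^2 dx = 36·(2π^3/3); ∫ 2·6·(7)·x dx = 0 (odd integrand); ∫ 7^2 dx = 49·2π.
So (1/(2π)) ∫_{-π}^{π} (6x + 7)^2 dx = 36π^2/3 + 49 = 12π^2 + 49.
Parseval ⇒ Σ |c_n|^2 = 12π^2 + 49.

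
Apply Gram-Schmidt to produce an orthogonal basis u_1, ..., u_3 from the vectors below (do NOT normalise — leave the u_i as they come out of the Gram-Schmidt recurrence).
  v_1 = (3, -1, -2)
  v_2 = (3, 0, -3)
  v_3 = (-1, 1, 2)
Orthogonal basis:
  u_1 = (3, -1, -2)
  u_2 = (-3/14, 15/14, -6/7)
  u_3 = (2/3, 2/3, 2/3)

Apply the Gram-Schmidt recurrence
  u_1 = v_1
  u_i = v_i − Σ_{j<i} ((v_i · u_j) / (u_j · u_j)) · u_j.

Step by step this gives:
  u_1 = (3, -1, -2)
  u_2 = (-3/14, 15/14, -6/7)
  u_3 = (2/3, 2/3, 2/3)

Orthogonality check:
  u_2 · u_1 = 0 (should be 0)
  u_3 · u_1 = 0 (should be 0)
  u_3 · u_2 = 0 (should be 0)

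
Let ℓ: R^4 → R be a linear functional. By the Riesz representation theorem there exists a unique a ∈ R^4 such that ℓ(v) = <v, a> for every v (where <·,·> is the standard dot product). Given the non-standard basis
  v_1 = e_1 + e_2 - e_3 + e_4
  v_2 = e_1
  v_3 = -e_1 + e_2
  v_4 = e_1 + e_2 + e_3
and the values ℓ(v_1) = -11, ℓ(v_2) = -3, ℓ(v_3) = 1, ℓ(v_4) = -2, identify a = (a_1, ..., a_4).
a = (-3, -2, 3, -3)

Write a = (a_1, ..., a_4) in the standard basis. For each basis vector v_i, ℓ(v_i) = <v_i, a> is a linear equation in the a_j's. Collect the n equations into a matrix system V a = ℓ, where row i of V is v_i (expressed in the standard basis). Since V is invertible (lower-triangular with 1s on the diagonal, up to permutation), solve by back-substitution:
  V =
[[1, 1, -1, 1],
 [1, 0, 0, 0],
 [-1, 1, 0, 0],
 [1, 1, 1, 0]]
  V a = (-11, -3, 1, -2)
Solving gives a = (-3, -2, 3, -3).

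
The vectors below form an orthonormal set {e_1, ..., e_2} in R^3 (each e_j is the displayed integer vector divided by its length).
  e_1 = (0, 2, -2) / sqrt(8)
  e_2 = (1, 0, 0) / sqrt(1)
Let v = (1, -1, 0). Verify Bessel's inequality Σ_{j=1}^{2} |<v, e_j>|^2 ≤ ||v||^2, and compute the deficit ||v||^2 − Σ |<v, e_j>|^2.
Σ |<v, e_j>|^2 = 3/2; ||v||^2 = 2; deficit = 1/2

Write each e_j = u_j / sqrt(<u_j, u_j>) where u_j is the displayed integer vector. Then <v, e_j> = <v, u_j> / sqrt(<u_j, u_j>), so |<v, e_j>|^2 = <v, u_j>^2 / <u_j, u_j>.
Coefficients: <v, e_1> = -2/sqrt(8), <v, e_2> = 1/sqrt(1).
Square and sum: Σ |<v, e_j>|^2 = 3/2.
Compute ||v||^2 = v·v = 2.
Deficit = 2 − 3/2 = 1/2 ≥ 0, confirming Bessel's inequality. (The deficit equals ||v − Σ <v,e_j> e_j||^2, the squared distance from v to span{e_j}.)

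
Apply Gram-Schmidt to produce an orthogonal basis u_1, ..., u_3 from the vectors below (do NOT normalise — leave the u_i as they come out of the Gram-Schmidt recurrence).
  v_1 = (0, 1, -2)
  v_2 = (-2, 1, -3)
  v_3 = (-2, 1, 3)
Orthogonal basis:
  u_1 = (0, 1, -2)
  u_2 = (-2, -2/5, -1/5)
  u_3 = (-4/7, 16/7, 8/7)

Apply the Gram-Schmidt recurrence
  u_1 = v_1
  u_i = v_i − Σ_{j<i} ((v_i · u_j) / (u_j · u_j)) · u_j.

Step by step this gives:
  u_1 = (0, 1, -2)
  u_2 = (-2, -2/5, -1/5)
  u_3 = (-4/7, 16/7, 8/7)

Orthogonality check:
  u_2 · u_1 = 0 (should be 0)
  u_3 · u_1 = 0 (should be 0)
  u_3 · u_2 = 0 (should be 0)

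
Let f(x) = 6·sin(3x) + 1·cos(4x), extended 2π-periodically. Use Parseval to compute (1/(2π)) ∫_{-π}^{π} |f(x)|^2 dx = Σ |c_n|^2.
Σ |c_n|^2 = 37/2

Expand |f|^2 and use orthogonality of {sin(nx), cos(mx)} on [-π, π]:
  ∫_{-π}^{π} sin(nx)^2 dx = π, ∫ cos(mx)^2 dx = π, and cross terms integrate to 0.
So ∫_{-π}^{π} f(x)^2 dx = 6^2 · π + 1^2 · π = (36 + 1)π.
Divide by 2π: (36 + 1)/2 = 37/2.
By Parseval, this equals Σ |c_n|^2.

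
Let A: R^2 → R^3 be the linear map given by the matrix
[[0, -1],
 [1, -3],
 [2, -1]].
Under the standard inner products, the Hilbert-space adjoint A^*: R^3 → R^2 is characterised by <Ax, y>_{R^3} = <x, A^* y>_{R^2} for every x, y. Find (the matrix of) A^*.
A^* = A^T =
[[0, 1, 2],
 [-1, -3, -1]]

For real matrices with standard dot products, the defining identity <Ax, y> = <x, A^* y> gives (Ax)^T y = x^T (A^*) y, i.e. x^T A^T y = x^T (A^*) y. Since this holds for all x, y, we must have A^* = A^T. Therefore
A^* =
[[0, 1, 2],
 [-1, -3, -1]].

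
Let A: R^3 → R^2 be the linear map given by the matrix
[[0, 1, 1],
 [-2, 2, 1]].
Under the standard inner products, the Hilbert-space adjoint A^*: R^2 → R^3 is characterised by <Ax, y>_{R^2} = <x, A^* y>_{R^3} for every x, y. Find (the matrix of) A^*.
A^* = A^T =
[[0, -2],
 [1, 2],
 [1, 1]]

For real matrices with standard dot products, the defining identity <Ax, y> = <x, A^* y> gives (Ax)^T y = x^T (A^*) y, i.e. x^T A^T y = x^T (A^*) y. Since this holds for all x, y, we must have A^* = A^T. Therefore
A^* =
[[0, -2],
 [1, 2],
 [1, 1]].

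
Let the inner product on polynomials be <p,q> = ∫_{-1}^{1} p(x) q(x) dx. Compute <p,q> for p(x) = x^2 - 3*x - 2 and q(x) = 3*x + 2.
<p,q> = -38/3

Expand the product: p(x)·q(x) = 3*x^3 - 7*x^2 - 12*x - 4.
∫_{-1}^{1} of each monomial x^k gives [2/(k+1) if k even, 0 if k odd]. Integrating term-by-term (or equivalently evaluating the antiderivative F(x) = 3*x^4/4 - 7*x^3/3 - 6*x^2 - 4*x at the endpoints):
  F(1) − F(−1) = -139/12 − (13/12) = -38/3.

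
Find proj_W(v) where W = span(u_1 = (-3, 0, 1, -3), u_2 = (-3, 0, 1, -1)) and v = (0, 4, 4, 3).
proj_W(v) = (-6/5, 0, 2/5, 3)

Set up U = [u_1 | ... | u_2] ∈ R^(4×2). The projector onto W = col(U) is P = U (U^T U)^(-1) U^T.
Compute U^T U =
  [19, 13]
  [13, 11],
and U^T v = (-5, 1).
Solve U^T U · c = U^T v for the coefficients: c = (-17/10, 21/10). The projection is proj_W(v) = U c.
Check: (v - proj_W(v)) · u_1 = 0  (should be 0).
Check: (v - proj_W(v)) · u_2 = 0  (should be 0).
Result: proj_W(v) = (-6/5, 0, 2/5, 3).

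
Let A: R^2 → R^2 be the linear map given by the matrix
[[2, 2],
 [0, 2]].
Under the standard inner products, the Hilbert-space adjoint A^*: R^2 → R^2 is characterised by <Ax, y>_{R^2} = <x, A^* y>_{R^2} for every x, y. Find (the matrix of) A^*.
A^* = A^T =
[[2, 0],
 [2, 2]]

For real matrices with standard dot products, the defining identity <Ax, y> = <x, A^* y> gives (Ax)^T y = x^T (A^*) y, i.e. x^T A^T y = x^T (A^*) y. Since this holds for all x, y, we must have A^* = A^T. Therefore
A^* =
[[2, 0],
 [2, 2]].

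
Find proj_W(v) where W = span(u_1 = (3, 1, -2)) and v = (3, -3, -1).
proj_W(v) = (12/7, 4/7, -8/7)

Set up U = [u_1 | ... | u_1] ∈ R^(3×1). The projector onto W = col(U) is P = U (U^T U)^(-1) U^T.
Compute U^T U =
  [14],
and U^T v = (8).
Solve U^T U · c = U^T v for the coefficients: c = (4/7). The projection is proj_W(v) = U c.
Check: (v - proj_W(v)) · u_1 = 0  (should be 0).
Result: proj_W(v) = (12/7, 4/7, -8/7).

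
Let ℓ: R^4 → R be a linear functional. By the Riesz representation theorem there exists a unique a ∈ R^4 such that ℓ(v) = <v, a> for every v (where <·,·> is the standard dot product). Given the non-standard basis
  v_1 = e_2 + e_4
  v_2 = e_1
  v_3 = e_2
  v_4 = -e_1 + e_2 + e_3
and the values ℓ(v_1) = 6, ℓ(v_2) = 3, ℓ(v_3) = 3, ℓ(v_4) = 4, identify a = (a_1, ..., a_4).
a = (3, 3, 4, 3)

Write a = (a_1, ..., a_4) in the standard basis. For each basis vector v_i, ℓ(v_i) = <v_i, a> is a linear equation in the a_j's. Collect the n equations into a matrix system V a = ℓ, where row i of V is v_i (expressed in the standard basis). Since V is invertible (lower-triangular with 1s on the diagonal, up to permutation), solve by back-substitution:
  V =
[[0, 1, 0, 1],
 [1, 0, 0, 0],
 [0, 1, 0, 0],
 [-1, 1, 1, 0]]
  V a = (6, 3, 3, 4)
Solving gives a = (3, 3, 4, 3).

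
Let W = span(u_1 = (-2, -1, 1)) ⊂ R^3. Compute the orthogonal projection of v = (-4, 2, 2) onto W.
proj_W(v) = (-8/3, -4/3, 4/3)

Set up U = [u_1 | ... | u_1] ∈ R^(3×1). The projector onto W = col(U) is P = U (U^T U)^(-1) U^T.
Compute U^T U =
  [6],
and U^T v = (8).
Solve U^T U · c = U^T v for the coefficients: c = (4/3). The projection is proj_W(v) = U c.
Check: (v - proj_W(v)) · u_1 = 0  (should be 0).
Result: proj_W(v) = (-8/3, -4/3, 4/3).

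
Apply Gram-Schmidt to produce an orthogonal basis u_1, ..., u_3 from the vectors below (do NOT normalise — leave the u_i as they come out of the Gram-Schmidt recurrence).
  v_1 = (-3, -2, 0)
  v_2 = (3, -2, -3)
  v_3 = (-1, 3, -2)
Orthogonal basis:
  u_1 = (-3, -2, 0)
  u_2 = (24/13, -36/13, -3)
  u_3 = (-38/29, 57/29, -76/29)

Apply the Gram-Schmidt recurrence
  u_1 = v_1
  u_i = v_i − Σ_{j<i} ((v_i · u_j) / (u_j · u_j)) · u_j.

Step by step this gives:
  u_1 = (-3, -2, 0)
  u_2 = (24/13, -36/13, -3)
  u_3 = (-38/29, 57/29, -76/29)

Orthogonality check:
  u_2 · u_1 = 0 (should be 0)
  u_3 · u_1 = 0 (should be 0)
  u_3 · u_2 = 0 (should be 0)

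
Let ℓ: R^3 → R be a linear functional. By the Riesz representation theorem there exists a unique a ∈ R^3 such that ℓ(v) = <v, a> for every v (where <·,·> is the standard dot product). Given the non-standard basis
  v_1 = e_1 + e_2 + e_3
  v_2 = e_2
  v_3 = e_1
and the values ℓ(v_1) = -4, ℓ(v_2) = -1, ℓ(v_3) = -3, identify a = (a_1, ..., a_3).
a = (-3, -1, 0)

Write a = (a_1, ..., a_3) in the standard basis. For each basis vector v_i, ℓ(v_i) = <v_i, a> is a linear equation in the a_j's. Collect the n equations into a matrix system V a = ℓ, where row i of V is v_i (expressed in the standard basis). Since V is invertible (lower-triangular with 1s on the diagonal, up to permutation), solve by back-substitution:
  V =
[[1, 1, 1],
 [0, 1, 0],
 [1, 0, 0]]
  V a = (-4, -1, -3)
Solving gives a = (-3, -1, 0).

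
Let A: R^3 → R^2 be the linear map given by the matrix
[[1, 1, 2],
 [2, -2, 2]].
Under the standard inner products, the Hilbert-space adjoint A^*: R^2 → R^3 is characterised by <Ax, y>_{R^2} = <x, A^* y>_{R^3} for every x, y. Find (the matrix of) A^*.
A^* = A^T =
[[1, 2],
 [1, -2],
 [2, 2]]

For real matrices with standard dot products, the defining identity <Ax, y> = <x, A^* y> gives (Ax)^T y = x^T (A^*) y, i.e. x^T A^T y = x^T (A^*) y. Since this holds for all x, y, we must have A^* = A^T. Therefore
A^* =
[[1, 2],
 [1, -2],
 [2, 2]].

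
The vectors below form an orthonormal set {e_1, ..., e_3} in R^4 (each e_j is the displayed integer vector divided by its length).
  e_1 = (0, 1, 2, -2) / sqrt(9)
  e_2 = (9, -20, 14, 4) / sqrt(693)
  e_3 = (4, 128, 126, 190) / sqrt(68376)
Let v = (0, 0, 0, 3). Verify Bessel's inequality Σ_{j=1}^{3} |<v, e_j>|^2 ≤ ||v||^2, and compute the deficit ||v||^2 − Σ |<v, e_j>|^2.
Σ |<v, e_j>|^2 = 663/74; ||v||^2 = 9; deficit = 3/74

Write each e_j = u_j / sqrt(<u_j, u_j>) where u_j is the displayed integer vector. Then <v, e_j> = <v, u_j> / sqrt(<u_j, u_j>), so |<v, e_j>|^2 = <v, u_j>^2 / <u_j, u_j>.
Coefficients: <v, e_1> = -6/sqrt(9), <v, e_2> = 12/sqrt(693), <v, e_3> = 570/sqrt(68376).
Square and sum: Σ |<v, e_j>|^2 = 663/74.
Compute ||v||^2 = v·v = 9.
Deficit = 9 − 663/74 = 3/74 ≥ 0, confirming Bessel's inequality. (The deficit equals ||v − Σ <v,e_j> e_j||^2, the squared distance from v to span{e_j}.)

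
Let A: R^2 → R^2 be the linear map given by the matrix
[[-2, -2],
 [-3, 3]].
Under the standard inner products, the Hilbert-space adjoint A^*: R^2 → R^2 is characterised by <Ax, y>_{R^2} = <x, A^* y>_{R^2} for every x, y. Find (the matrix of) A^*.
A^* = A^T =
[[-2, -3],
 [-2, 3]]

For real matrices with standard dot products, the defining identity <Ax, y> = <x, A^* y> gives (Ax)^T y = x^T (A^*) y, i.e. x^T A^T y = x^T (A^*) y. Since this holds for all x, y, we must have A^* = A^T. Therefore
A^* =
[[-2, -3],
 [-2, 3]].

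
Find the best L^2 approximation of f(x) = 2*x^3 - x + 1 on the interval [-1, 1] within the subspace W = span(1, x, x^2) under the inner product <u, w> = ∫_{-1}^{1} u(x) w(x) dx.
g(x) = x/5 + 1

The best approximation g ∈ W is the orthogonal projection of f onto W. Writing g = a_0 + a_1 x + a_2 x^2, the coefficients solve the normal equations G · a = b where
  G_{ij} = <φ_i, φ_j> and b_i = <f, φ_i>, with φ_0 = 1, φ_1 = x, φ_2 = x^2.
G =
  [2, 0, 2/3]
  [0, 2/3, 0]
  [2/3, 0, 2/5],
b = (2, 2/15, 2/3).
Solving gives a_0 = 1, a_1 = 1/5, a_2 = 0, so
  g(x) = x/5 + 1.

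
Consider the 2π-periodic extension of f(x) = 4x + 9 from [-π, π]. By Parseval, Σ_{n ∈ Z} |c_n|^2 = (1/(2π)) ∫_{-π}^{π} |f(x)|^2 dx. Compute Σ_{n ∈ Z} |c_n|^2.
Σ |c_n|^2 = 16π^2/3 + 81

Expand and integrate term by term over [-π, π]:
  ∫ (4x)^2 dx = 16·(2π^3/3); ∫ 2·4·(9)·x dx = 0 (odd integrand); ∫ 9^2 dx = 81·2π.
So (1/(2π)) ∫_{-π}^{π} (4x + 9)^2 dx = 16π^2/3 + 81 = 16π^2/3 + 81.
Parseval ⇒ Σ |c_n|^2 = 16π^2/3 + 81.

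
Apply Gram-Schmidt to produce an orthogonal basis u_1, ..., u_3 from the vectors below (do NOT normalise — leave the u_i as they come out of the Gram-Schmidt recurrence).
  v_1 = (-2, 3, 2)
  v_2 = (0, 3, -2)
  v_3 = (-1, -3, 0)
Orthogonal basis:
  u_1 = (-2, 3, 2)
  u_2 = (10/17, 36/17, -44/17)
  u_3 = (-72/49, -24/49, -36/49)

Apply the Gram-Schmidt recurrence
  u_1 = v_1
  u_i = v_i − Σ_{j<i} ((v_i · u_j) / (u_j · u_j)) · u_j.

Step by step this gives:
  u_1 = (-2, 3, 2)
  u_2 = (10/17, 36/17, -44/17)
  u_3 = (-72/49, -24/49, -36/49)

Orthogonality check:
  u_2 · u_1 = 0 (should be 0)
  u_3 · u_1 = 0 (should be 0)
  u_3 · u_2 = 0 (should be 0)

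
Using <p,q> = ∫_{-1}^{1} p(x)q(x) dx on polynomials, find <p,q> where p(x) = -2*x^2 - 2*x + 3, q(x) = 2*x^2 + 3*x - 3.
<p,q> = -78/5

Expand the product: p(x)·q(x) = -4*x^4 - 10*x^3 + 6*x^2 + 15*x - 9.
∫_{-1}^{1} of each monomial x^k gives [2/(k+1) if k even, 0 if k odd]. Integrating term-by-term (or equivalently evaluating the antiderivative F(x) = -4*x^5/5 - 5*x^4/2 + 2*x^3 + 15*x^2/2 - 9*x at the endpoints):
  F(1) − F(−1) = -14/5 − (64/5) = -78/5.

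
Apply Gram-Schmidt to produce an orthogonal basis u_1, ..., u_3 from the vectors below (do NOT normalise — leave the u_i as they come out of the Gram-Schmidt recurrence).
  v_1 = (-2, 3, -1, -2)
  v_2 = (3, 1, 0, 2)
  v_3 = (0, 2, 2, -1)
Orthogonal basis:
  u_1 = (-2, 3, -1, -2)
  u_2 = (20/9, 13/6, -7/18, 11/9)
  u_3 = (6/29, 16/29, 70/29, -17/29)

Apply the Gram-Schmidt recurrence
  u_1 = v_1
  u_i = v_i − Σ_{j<i} ((v_i · u_j) / (u_j · u_j)) · u_j.

Step by step this gives:
  u_1 = (-2, 3, -1, -2)
  u_2 = (20/9, 13/6, -7/18, 11/9)
  u_3 = (6/29, 16/29, 70/29, -17/29)

Orthogonality check:
  u_2 · u_1 = 0 (should be 0)
  u_3 · u_1 = 0 (should be 0)
  u_3 · u_2 = 0 (should be 0)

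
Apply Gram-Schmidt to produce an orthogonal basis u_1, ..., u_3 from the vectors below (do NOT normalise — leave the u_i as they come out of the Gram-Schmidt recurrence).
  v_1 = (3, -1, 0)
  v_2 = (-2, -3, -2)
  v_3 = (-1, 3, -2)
Orthogonal basis:
  u_1 = (3, -1, 0)
  u_2 = (-11/10, -33/10, -2)
  u_3 = (76/161, 228/161, -418/161)

Apply the Gram-Schmidt recurrence
  u_1 = v_1
  u_i = v_i − Σ_{j<i} ((v_i · u_j) / (u_j · u_j)) · u_j.

Step by step this gives:
  u_1 = (3, -1, 0)
  u_2 = (-11/10, -33/10, -2)
  u_3 = (76/161, 228/161, -418/161)

Orthogonality check:
  u_2 · u_1 = 0 (should be 0)
  u_3 · u_1 = 0 (should be 0)
  u_3 · u_2 = 0 (should be 0)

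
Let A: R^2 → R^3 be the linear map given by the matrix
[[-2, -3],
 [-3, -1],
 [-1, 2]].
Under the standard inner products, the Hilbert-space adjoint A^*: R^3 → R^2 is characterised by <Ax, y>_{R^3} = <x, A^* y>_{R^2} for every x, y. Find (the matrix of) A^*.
A^* = A^T =
[[-2, -3, -1],
 [-3, -1, 2]]

For real matrices with standard dot products, the defining identity <Ax, y> = <x, A^* y> gives (Ax)^T y = x^T (A^*) y, i.e. x^T A^T y = x^T (A^*) y. Since this holds for all x, y, we must have A^* = A^T. Therefore
A^* =
[[-2, -3, -1],
 [-3, -1, 2]].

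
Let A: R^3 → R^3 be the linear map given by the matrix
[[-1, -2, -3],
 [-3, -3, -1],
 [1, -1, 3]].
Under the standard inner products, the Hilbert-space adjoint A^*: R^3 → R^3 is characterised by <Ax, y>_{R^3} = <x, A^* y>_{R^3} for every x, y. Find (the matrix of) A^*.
A^* = A^T =
[[-1, -3, 1],
 [-2, -3, -1],
 [-3, -1, 3]]

For real matrices with standard dot products, the defining identity <Ax, y> = <x, A^* y> gives (Ax)^T y = x^T (A^*) y, i.e. x^T A^T y = x^T (A^*) y. Since this holds for all x, y, we must have A^* = A^T. Therefore
A^* =
[[-1, -3, 1],
 [-2, -3, -1],
 [-3, -1, 3]].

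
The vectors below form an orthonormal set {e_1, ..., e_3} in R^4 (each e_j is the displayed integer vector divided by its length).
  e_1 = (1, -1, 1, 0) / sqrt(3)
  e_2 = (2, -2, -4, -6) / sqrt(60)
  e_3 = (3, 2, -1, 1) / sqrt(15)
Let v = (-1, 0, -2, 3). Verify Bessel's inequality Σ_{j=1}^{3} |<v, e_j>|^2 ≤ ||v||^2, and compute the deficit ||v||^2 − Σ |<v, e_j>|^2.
Σ |<v, e_j>|^2 = 17/3; ||v||^2 = 14; deficit = 25/3

Write each e_j = u_j / sqrt(<u_j, u_j>) where u_j is the displayed integer vector. Then <v, e_j> = <v, u_j> / sqrt(<u_j, u_j>), so |<v, e_j>|^2 = <v, u_j>^2 / <u_j, u_j>.
Coefficients: <v, e_1> = -3/sqrt(3), <v, e_2> = -12/sqrt(60), <v, e_3> = 2/sqrt(15).
Square and sum: Σ |<v, e_j>|^2 = 17/3.
Compute ||v||^2 = v·v = 14.
Deficit = 14 − 17/3 = 25/3 ≥ 0, confirming Bessel's inequality. (The deficit equals ||v − Σ <v,e_j> e_j||^2, the squared distance from v to span{e_j}.)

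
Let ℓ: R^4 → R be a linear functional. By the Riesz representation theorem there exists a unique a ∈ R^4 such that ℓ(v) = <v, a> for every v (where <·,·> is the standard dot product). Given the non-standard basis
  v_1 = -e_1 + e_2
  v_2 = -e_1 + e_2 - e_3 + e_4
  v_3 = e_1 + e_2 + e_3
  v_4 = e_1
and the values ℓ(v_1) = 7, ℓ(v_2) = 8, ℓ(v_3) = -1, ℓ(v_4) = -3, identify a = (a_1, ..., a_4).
a = (-3, 4, -2, -1)

Write a = (a_1, ..., a_4) in the standard basis. For each basis vector v_i, ℓ(v_i) = <v_i, a> is a linear equation in the a_j's. Collect the n equations into a matrix system V a = ℓ, where row i of V is v_i (expressed in the standard basis). Since V is invertible (lower-triangular with 1s on the diagonal, up to permutation), solve by back-substitution:
  V =
[[-1, 1, 0, 0],
 [-1, 1, -1, 1],
 [1, 1, 1, 0],
 [1, 0, 0, 0]]
  V a = (7, 8, -1, -3)
Solving gives a = (-3, 4, -2, -1).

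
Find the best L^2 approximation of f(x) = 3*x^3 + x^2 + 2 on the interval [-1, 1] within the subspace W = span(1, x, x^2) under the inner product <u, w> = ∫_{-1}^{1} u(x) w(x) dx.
g(x) = x^2 + 9*x/5 + 2

The best approximation g ∈ W is the orthogonal projection of f onto W. Writing g = a_0 + a_1 x + a_2 x^2, the coefficients solve the normal equations G · a = b where
  G_{ij} = <φ_i, φ_j> and b_i = <f, φ_i>, with φ_0 = 1, φ_1 = x, φ_2 = x^2.
G =
  [2, 0, 2/3]
  [0, 2/3, 0]
  [2/3, 0, 2/5],
b = (14/3, 6/5, 26/15).
Solving gives a_0 = 2, a_1 = 9/5, a_2 = 1, so
  g(x) = x^2 + 9*x/5 + 2.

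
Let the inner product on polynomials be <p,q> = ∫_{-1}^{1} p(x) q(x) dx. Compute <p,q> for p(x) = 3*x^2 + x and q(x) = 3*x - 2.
<p,q> = -2

Expand the product: p(x)·q(x) = 9*x^3 - 3*x^2 - 2*x.
∫_{-1}^{1} of each monomial x^k gives [2/(k+1) if k even, 0 if k odd]. Integrating term-by-term (or equivalently evaluating the antiderivative F(x) = 9*x^4/4 - x^3 - x^2 at the endpoints):
  F(1) − F(−1) = 1/4 − (9/4) = -2.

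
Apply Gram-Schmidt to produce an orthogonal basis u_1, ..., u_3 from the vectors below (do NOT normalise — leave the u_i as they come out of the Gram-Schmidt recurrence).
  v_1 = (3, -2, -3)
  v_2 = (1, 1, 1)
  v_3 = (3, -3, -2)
Orthogonal basis:
  u_1 = (3, -2, -3)
  u_2 = (14/11, 9/11, 8/11)
  u_3 = (11/62, -33/31, 55/62)

Apply the Gram-Schmidt recurrence
  u_1 = v_1
  u_i = v_i − Σ_{j<i} ((v_i · u_j) / (u_j · u_j)) · u_j.

Step by step this gives:
  u_1 = (3, -2, -3)
  u_2 = (14/11, 9/11, 8/11)
  u_3 = (11/62, -33/31, 55/62)

Orthogonality check:
  u_2 · u_1 = 0 (should be 0)
  u_3 · u_1 = 0 (should be 0)
  u_3 · u_2 = 0 (should be 0)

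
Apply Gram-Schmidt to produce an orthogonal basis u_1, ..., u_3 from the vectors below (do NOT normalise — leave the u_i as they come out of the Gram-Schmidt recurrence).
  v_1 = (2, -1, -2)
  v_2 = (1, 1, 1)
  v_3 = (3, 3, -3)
Orthogonal basis:
  u_1 = (2, -1, -2)
  u_2 = (11/9, 8/9, 7/9)
  u_3 = (-9/13, 36/13, -27/13)

Apply the Gram-Schmidt recurrence
  u_1 = v_1
  u_i = v_i − Σ_{j<i} ((v_i · u_j) / (u_j · u_j)) · u_j.

Step by step this gives:
  u_1 = (2, -1, -2)
  u_2 = (11/9, 8/9, 7/9)
  u_3 = (-9/13, 36/13, -27/13)

Orthogonality check:
  u_2 · u_1 = 0 (should be 0)
  u_3 · u_1 = 0 (should be 0)
  u_3 · u_2 = 0 (should be 0)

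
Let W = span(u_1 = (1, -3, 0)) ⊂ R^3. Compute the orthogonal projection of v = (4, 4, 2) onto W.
proj_W(v) = (-4/5, 12/5, 0)

Set up U = [u_1 | ... | u_1] ∈ R^(3×1). The projector onto W = col(U) is P = U (U^T U)^(-1) U^T.
Compute U^T U =
  [10],
and U^T v = (-8).
Solve U^T U · c = U^T v for the coefficients: c = (-4/5). The projection is proj_W(v) = U c.
Check: (v - proj_W(v)) · u_1 = 0  (should be 0).
Result: proj_W(v) = (-4/5, 12/5, 0).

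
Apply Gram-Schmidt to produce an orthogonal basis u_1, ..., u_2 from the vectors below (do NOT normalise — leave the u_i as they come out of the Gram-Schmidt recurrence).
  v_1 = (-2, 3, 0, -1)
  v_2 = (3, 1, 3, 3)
Orthogonal basis:
  u_1 = (-2, 3, 0, -1)
  u_2 = (15/7, 16/7, 3, 18/7)

Apply the Gram-Schmidt recurrence
  u_1 = v_1
  u_i = v_i − Σ_{j<i} ((v_i · u_j) / (u_j · u_j)) · u_j.

Step by step this gives:
  u_1 = (-2, 3, 0, -1)
  u_2 = (15/7, 16/7, 3, 18/7)

Orthogonality check:
  u_2 · u_1 = 0 (should be 0)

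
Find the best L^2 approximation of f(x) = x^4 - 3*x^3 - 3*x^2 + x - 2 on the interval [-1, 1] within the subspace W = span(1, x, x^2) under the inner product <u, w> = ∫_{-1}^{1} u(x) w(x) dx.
g(x) = -15*x^2/7 - 4*x/5 - 73/35

The best approximation g ∈ W is the orthogonal projection of f onto W. Writing g = a_0 + a_1 x + a_2 x^2, the coefficients solve the normal equations G · a = b where
  G_{ij} = <φ_i, φ_j> and b_i = <f, φ_i>, with φ_0 = 1, φ_1 = x, φ_2 = x^2.
G =
  [2, 0, 2/3]
  [0, 2/3, 0]
  [2/3, 0, 2/5],
b = (-28/5, -8/15, -236/105).
Solving gives a_0 = -73/35, a_1 = -4/5, a_2 = -15/7, so
  g(x) = -15*x^2/7 - 4*x/5 - 73/35.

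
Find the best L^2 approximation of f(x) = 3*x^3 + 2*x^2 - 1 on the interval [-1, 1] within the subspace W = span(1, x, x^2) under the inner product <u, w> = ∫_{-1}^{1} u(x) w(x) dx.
g(x) = 2*x^2 + 9*x/5 - 1

The best approximation g ∈ W is the orthogonal projection of f onto W. Writing g = a_0 + a_1 x + a_2 x^2, the coefficients solve the normal equations G · a = b where
  G_{ij} = <φ_i, φ_j> and b_i = <f, φ_i>, with φ_0 = 1, φ_1 = x, φ_2 = x^2.
G =
  [2, 0, 2/3]
  [0, 2/3, 0]
  [2/3, 0, 2/5],
b = (-2/3, 6/5, 2/15).
Solving gives a_0 = -1, a_1 = 9/5, a_2 = 2, so
  g(x) = 2*x^2 + 9*x/5 - 1.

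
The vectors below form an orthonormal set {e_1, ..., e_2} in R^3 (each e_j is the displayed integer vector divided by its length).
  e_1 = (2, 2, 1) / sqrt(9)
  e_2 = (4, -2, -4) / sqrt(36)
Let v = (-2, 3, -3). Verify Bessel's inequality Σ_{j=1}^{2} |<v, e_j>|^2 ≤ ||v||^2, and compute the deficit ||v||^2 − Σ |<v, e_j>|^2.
Σ |<v, e_j>|^2 = 2/9; ||v||^2 = 22; deficit = 196/9

Write each e_j = u_j / sqrt(<u_j, u_j>) where u_j is the displayed integer vector. Then <v, e_j> = <v, u_j> / sqrt(<u_j, u_j>), so |<v, e_j>|^2 = <v, u_j>^2 / <u_j, u_j>.
Coefficients: <v, e_1> = -1/sqrt(9), <v, e_2> = -2/sqrt(36).
Square and sum: Σ |<v, e_j>|^2 = 2/9.
Compute ||v||^2 = v·v = 22.
Deficit = 22 − 2/9 = 196/9 ≥ 0, confirming Bessel's inequality. (The deficit equals ||v − Σ <v,e_j> e_j||^2, the squared distance from v to span{e_j}.)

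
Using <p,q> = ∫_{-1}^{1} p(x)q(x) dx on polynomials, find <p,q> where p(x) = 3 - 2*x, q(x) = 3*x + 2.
<p,q> = 8

Expand the product: p(x)·q(x) = -6*x^2 + 5*x + 6.
∫_{-1}^{1} of each monomial x^k gives [2/(k+1) if k even, 0 if k odd]. Integrating term-by-term (or equivalently evaluating the antiderivative F(x) = -2*x^3 + 5*x^2/2 + 6*x at the endpoints):
  F(1) − F(−1) = 13/2 − (-3/2) = 8.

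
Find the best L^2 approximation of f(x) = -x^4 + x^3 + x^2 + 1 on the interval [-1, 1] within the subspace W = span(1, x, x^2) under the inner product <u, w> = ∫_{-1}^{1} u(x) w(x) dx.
g(x) = x^2/7 + 3*x/5 + 38/35

The best approximation g ∈ W is the orthogonal projection of f onto W. Writing g = a_0 + a_1 x + a_2 x^2, the coefficients solve the normal equations G · a = b where
  G_{ij} = <φ_i, φ_j> and b_i = <f, φ_i>, with φ_0 = 1, φ_1 = x, φ_2 = x^2.
G =
  [2, 0, 2/3]
  [0, 2/3, 0]
  [2/3, 0, 2/5],
b = (34/15, 2/5, 82/105).
Solving gives a_0 = 38/35, a_1 = 3/5, a_2 = 1/7, so
  g(x) = x^2/7 + 3*x/5 + 38/35.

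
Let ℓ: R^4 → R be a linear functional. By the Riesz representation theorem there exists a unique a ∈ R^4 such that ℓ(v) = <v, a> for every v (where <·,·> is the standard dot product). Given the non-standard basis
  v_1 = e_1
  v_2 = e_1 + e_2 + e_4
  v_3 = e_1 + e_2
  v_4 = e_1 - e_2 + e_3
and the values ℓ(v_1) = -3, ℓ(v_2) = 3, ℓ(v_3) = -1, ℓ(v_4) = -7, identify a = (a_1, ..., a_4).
a = (-3, 2, -2, 4)

Write a = (a_1, ..., a_4) in the standard basis. For each basis vector v_i, ℓ(v_i) = <v_i, a> is a linear equation in the a_j's. Collect the n equations into a matrix system V a = ℓ, where row i of V is v_i (expressed in the standard basis). Since V is invertible (lower-triangular with 1s on the diagonal, up to permutation), solve by back-substitution:
  V =
[[1, 0, 0, 0],
 [1, 1, 0, 1],
 [1, 1, 0, 0],
 [1, -1, 1, 0]]
  V a = (-3, 3, -1, -7)
Solving gives a = (-3, 2, -2, 4).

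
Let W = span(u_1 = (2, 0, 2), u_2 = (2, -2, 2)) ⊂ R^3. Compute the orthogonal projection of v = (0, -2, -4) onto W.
proj_W(v) = (-2, -2, -2)

Set up U = [u_1 | ... | u_2] ∈ R^(3×2). The projector onto W = col(U) is P = U (U^T U)^(-1) U^T.
Compute U^T U =
  [8, 8]
  [8, 12],
and U^T v = (-8, -4).
Solve U^T U · c = U^T v for the coefficients: c = (-2, 1). The projection is proj_W(v) = U c.
Check: (v - proj_W(v)) · u_1 = 0  (should be 0).
Check: (v - proj_W(v)) · u_2 = 0  (should be 0).
Result: proj_W(v) = (-2, -2, -2).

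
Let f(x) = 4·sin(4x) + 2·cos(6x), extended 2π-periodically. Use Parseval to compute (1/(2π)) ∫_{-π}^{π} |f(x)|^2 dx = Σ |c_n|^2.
Σ |c_n|^2 = 10

Expand |f|^2 and use orthogonality of {sin(nx), cos(mx)} on [-π, π]:
  ∫_{-π}^{π} sin(nx)^2 dx = π, ∫ cos(mx)^2 dx = π, and cross terms integrate to 0.
So ∫_{-π}^{π} f(x)^2 dx = 4^2 · π + 2^2 · π = (16 + 4)π.
Divide by 2π: (16 + 4)/2 = 10.
By Parseval, this equals Σ |c_n|^2.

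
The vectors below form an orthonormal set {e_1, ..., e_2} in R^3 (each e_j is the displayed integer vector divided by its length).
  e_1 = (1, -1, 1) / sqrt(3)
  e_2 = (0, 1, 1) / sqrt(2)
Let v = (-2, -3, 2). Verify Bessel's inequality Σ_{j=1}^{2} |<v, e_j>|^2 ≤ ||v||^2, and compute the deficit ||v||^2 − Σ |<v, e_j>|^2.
Σ |<v, e_j>|^2 = 7/2; ||v||^2 = 17; deficit = 27/2

Write each e_j = u_j / sqrt(<u_j, u_j>) where u_j is the displayed integer vector. Then <v, e_j> = <v, u_j> / sqrt(<u_j, u_j>), so |<v, e_j>|^2 = <v, u_j>^2 / <u_j, u_j>.
Coefficients: <v, e_1> = 3/sqrt(3), <v, e_2> = -1/sqrt(2).
Square and sum: Σ |<v, e_j>|^2 = 7/2.
Compute ||v||^2 = v·v = 17.
Deficit = 17 − 7/2 = 27/2 ≥ 0, confirming Bessel's inequality. (The deficit equals ||v − Σ <v,e_j> e_j||^2, the squared distance from v to span{e_j}.)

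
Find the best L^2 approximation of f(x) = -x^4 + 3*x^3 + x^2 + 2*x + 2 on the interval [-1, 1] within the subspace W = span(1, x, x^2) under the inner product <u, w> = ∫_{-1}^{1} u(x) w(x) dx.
g(x) = x^2/7 + 19*x/5 + 73/35

The best approximation g ∈ W is the orthogonal projection of f onto W. Writing g = a_0 + a_1 x + a_2 x^2, the coefficients solve the normal equations G · a = b where
  G_{ij} = <φ_i, φ_j> and b_i = <f, φ_i>, with φ_0 = 1, φ_1 = x, φ_2 = x^2.
G =
  [2, 0, 2/3]
  [0, 2/3, 0]
  [2/3, 0, 2/5],
b = (64/15, 38/15, 152/105).
Solving gives a_0 = 73/35, a_1 = 19/5, a_2 = 1/7, so
  g(x) = x^2/7 + 19*x/5 + 73/35.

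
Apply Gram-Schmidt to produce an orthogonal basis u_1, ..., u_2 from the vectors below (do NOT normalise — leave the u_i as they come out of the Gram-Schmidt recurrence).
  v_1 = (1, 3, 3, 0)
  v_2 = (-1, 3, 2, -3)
Orthogonal basis:
  u_1 = (1, 3, 3, 0)
  u_2 = (-33/19, 15/19, -4/19, -3)

Apply the Gram-Schmidt recurrence
  u_1 = v_1
  u_i = v_i − Σ_{j<i} ((v_i · u_j) / (u_j · u_j)) · u_j.

Step by step this gives:
  u_1 = (1, 3, 3, 0)
  u_2 = (-33/19, 15/19, -4/19, -3)

Orthogonality check:
  u_2 · u_1 = 0 (should be 0)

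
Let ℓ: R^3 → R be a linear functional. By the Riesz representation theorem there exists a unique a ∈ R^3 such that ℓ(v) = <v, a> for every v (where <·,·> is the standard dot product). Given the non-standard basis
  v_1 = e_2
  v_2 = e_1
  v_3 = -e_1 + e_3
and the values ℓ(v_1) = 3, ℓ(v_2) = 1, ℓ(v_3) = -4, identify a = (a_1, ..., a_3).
a = (1, 3, -3)

Write a = (a_1, ..., a_3) in the standard basis. For each basis vector v_i, ℓ(v_i) = <v_i, a> is a linear equation in the a_j's. Collect the n equations into a matrix system V a = ℓ, where row i of V is v_i (expressed in the standard basis). Since V is invertible (lower-triangular with 1s on the diagonal, up to permutation), solve by back-substitution:
  V =
[[0, 1, 0],
 [1, 0, 0],
 [-1, 0, 1]]
  V a = (3, 1, -4)
Solving gives a = (1, 3, -3).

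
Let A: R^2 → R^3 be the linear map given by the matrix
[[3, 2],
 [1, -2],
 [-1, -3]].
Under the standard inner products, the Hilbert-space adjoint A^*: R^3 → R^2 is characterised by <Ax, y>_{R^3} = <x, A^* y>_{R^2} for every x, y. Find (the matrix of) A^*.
A^* = A^T =
[[3, 1, -1],
 [2, -2, -3]]

For real matrices with standard dot products, the defining identity <Ax, y> = <x, A^* y> gives (Ax)^T y = x^T (A^*) y, i.e. x^T A^T y = x^T (A^*) y. Since this holds for all x, y, we must have A^* = A^T. Therefore
A^* =
[[3, 1, -1],
 [2, -2, -3]].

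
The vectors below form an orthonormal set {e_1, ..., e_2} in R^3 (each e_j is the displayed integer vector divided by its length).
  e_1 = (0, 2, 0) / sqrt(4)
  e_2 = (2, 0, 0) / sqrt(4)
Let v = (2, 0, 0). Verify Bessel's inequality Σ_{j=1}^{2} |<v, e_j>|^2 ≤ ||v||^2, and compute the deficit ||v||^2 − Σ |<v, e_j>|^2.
Σ |<v, e_j>|^2 = 4; ||v||^2 = 4; deficit = 0

Write each e_j = u_j / sqrt(<u_j, u_j>) where u_j is the displayed integer vector. Then <v, e_j> = <v, u_j> / sqrt(<u_j, u_j>), so |<v, e_j>|^2 = <v, u_j>^2 / <u_j, u_j>.
Coefficients: <v, e_1> = 0/sqrt(4), <v, e_2> = 4/sqrt(4).
Square and sum: Σ |<v, e_j>|^2 = 4.
Compute ||v||^2 = v·v = 4.
Deficit = 4 − 4 = 0 ≥ 0, confirming Bessel's inequality. (The deficit equals ||v − Σ <v,e_j> e_j||^2, the squared distance from v to span{e_j}.)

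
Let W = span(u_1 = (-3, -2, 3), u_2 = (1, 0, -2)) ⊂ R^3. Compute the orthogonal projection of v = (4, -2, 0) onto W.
proj_W(v) = (28/29, 8/29, -44/29)

Set up U = [u_1 | ... | u_2] ∈ R^(3×2). The projector onto W = col(U) is P = U (U^T U)^(-1) U^T.
Compute U^T U =
  [22, -9]
  [-9, 5],
and U^T v = (-8, 4).
Solve U^T U · c = U^T v for the coefficients: c = (-4/29, 16/29). The projection is proj_W(v) = U c.
Check: (v - proj_W(v)) · u_1 = 0  (should be 0).
Check: (v - proj_W(v)) · u_2 = 0  (should be 0).
Result: proj_W(v) = (28/29, 8/29, -44/29).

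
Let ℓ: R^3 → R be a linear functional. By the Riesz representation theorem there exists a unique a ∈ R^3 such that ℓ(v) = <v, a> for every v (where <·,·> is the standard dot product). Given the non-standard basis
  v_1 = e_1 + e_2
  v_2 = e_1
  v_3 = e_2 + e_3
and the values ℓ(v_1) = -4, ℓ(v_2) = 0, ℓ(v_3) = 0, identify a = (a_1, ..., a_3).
a = (0, -4, 4)

Write a = (a_1, ..., a_3) in the standard basis. For each basis vector v_i, ℓ(v_i) = <v_i, a> is a linear equation in the a_j's. Collect the n equations into a matrix system V a = ℓ, where row i of V is v_i (expressed in the standard basis). Since V is invertible (lower-triangular with 1s on the diagonal, up to permutation), solve by back-substitution:
  V =
[[1, 1, 0],
 [1, 0, 0],
 [0, 1, 1]]
  V a = (-4, 0, 0)
Solving gives a = (0, -4, 4).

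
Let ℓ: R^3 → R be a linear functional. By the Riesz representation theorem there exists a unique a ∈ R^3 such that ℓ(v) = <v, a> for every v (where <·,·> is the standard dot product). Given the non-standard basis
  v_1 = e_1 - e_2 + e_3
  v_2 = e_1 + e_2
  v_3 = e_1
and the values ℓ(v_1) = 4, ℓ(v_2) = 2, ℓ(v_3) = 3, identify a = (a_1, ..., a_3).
a = (3, -1, 0)

Write a = (a_1, ..., a_3) in the standard basis. For each basis vector v_i, ℓ(v_i) = <v_i, a> is a linear equation in the a_j's. Collect the n equations into a matrix system V a = ℓ, where row i of V is v_i (expressed in the standard basis). Since V is invertible (lower-triangular with 1s on the diagonal, up to permutation), solve by back-substitution:
  V =
[[1, -1, 1],
 [1, 1, 0],
 [1, 0, 0]]
  V a = (4, 2, 3)
Solving gives a = (3, -1, 0).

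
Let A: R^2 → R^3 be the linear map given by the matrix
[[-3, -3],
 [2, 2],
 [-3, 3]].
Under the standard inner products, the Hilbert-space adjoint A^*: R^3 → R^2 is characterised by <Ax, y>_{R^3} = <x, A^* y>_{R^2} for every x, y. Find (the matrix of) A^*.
A^* = A^T =
[[-3, 2, -3],
 [-3, 2, 3]]

For real matrices with standard dot products, the defining identity <Ax, y> = <x, A^* y> gives (Ax)^T y = x^T (A^*) y, i.e. x^T A^T y = x^T (A^*) y. Since this holds for all x, y, we must have A^* = A^T. Therefore
A^* =
[[-3, 2, -3],
 [-3, 2, 3]].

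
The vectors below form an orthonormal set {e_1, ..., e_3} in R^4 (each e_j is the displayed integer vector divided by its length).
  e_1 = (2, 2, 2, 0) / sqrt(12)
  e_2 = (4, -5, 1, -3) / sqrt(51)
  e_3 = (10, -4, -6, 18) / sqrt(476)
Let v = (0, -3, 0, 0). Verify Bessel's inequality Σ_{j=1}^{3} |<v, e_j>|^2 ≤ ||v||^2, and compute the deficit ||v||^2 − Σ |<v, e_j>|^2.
Σ |<v, e_j>|^2 = 54/7; ||v||^2 = 9; deficit = 9/7

Write each e_j = u_j / sqrt(<u_j, u_j>) where u_j is the displayed integer vector. Then <v, e_j> = <v, u_j> / sqrt(<u_j, u_j>), so |<v, e_j>|^2 = <v, u_j>^2 / <u_j, u_j>.
Coefficients: <v, e_1> = -6/sqrt(12), <v, e_2> = 15/sqrt(51), <v, e_3> = 12/sqrt(476).
Square and sum: Σ |<v, e_j>|^2 = 54/7.
Compute ||v||^2 = v·v = 9.
Deficit = 9 − 54/7 = 9/7 ≥ 0, confirming Bessel's inequality. (The deficit equals ||v − Σ <v,e_j> e_j||^2, the squared distance from v to span{e_j}.)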